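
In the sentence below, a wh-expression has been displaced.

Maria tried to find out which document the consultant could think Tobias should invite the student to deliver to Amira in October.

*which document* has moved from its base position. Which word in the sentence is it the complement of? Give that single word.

In situ: The consultant could think Tobias should invite the student to deliver which document to Amira in October.
The filler 'which document' is interpreted as the direct object of 'deliver'. Wh-movement fronts it, leaving a gap right after 'deliver':
Maria tried to find out which document the consultant could think Tobias should invite the student to deliver ___ to Amira in October.

deliver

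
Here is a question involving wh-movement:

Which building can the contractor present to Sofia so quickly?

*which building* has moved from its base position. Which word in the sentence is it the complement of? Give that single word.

Underlying clause: The contractor can present which building to Sofia so quickly.
The filler 'which building' is interpreted as the direct object of 'present'. It moves to the left edge, and the trace sits right after 'present':
Which building can the contractor present ___ to Sofia so quickly?

present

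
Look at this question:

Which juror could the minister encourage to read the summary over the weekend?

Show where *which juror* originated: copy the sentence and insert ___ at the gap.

In situ: The minister could encourage which juror to read the summary over the weekend.
'which juror' functions as the direct object of 'encourage'. The gap is right after 'encourage'.

Which juror could the minister encourage ___ to read the summary over the weekend?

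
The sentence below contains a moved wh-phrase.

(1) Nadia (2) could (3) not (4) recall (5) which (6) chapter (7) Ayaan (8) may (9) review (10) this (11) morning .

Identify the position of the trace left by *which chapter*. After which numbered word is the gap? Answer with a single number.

In situ: Ayaan may review which chapter this morning.
The filler 'which chapter' is interpreted as the direct object of 'review'. Fronting leaves a gap immediately after 'review':
Nadia could not recall which chapter Ayaan may review ___ this morning.
'review' is word 9.

9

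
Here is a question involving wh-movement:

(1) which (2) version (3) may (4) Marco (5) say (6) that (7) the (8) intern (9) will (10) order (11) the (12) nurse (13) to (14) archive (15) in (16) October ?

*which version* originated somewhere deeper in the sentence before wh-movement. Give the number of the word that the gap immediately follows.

Underlying clause: Marco may say that the intern will order the nurse to archive which version in October.
The filler 'which version' is interpreted as the direct object of 'archive'. It moves to the left edge, and the trace sits right after 'archive':
Which version may Marco say that the intern will order the nurse to archive ___ in October?
'archive' is word 14.

14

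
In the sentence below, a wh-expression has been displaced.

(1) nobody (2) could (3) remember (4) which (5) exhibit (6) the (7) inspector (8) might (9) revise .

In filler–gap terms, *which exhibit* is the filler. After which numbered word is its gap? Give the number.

9

Before movement: The inspector might revise which exhibit.
'which exhibit' functions as the direct object of 'revise'. It moves to the left edge, and the trace sits right after 'revise':
Nobody could remember which exhibit the inspector might revise ___.
'revise' is word 9.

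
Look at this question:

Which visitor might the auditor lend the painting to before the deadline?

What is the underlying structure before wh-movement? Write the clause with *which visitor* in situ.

'which visitor' functions as the object of the preposition 'to' (recipient of 'lend'). Fronting leaves a gap immediately after 'to':
Which visitor might the auditor lend the painting to ___ before the deadline?

The auditor might lend the painting to which visitor before the deadline.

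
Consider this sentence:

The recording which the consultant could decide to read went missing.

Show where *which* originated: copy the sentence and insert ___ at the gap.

'which' is the direct object of 'read'. The gap is right after 'read'.

The recording which the consultant could decide to read ___ went missing.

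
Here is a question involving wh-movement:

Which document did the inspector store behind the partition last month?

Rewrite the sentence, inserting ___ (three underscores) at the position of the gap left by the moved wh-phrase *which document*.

Before movement: The inspector did store which document behind the partition last month.
The filler 'which document' is interpreted as the direct object of 'store'. The gap is right after 'store'.

Which document did the inspector store ___ behind the partition last month?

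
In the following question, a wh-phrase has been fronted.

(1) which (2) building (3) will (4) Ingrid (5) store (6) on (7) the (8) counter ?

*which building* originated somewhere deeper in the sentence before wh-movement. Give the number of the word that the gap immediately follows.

5

Underlying clause: Ingrid will store which building on the counter.
The filler 'which building' is interpreted as the direct object of 'store'. Wh-movement fronts it, leaving a gap right after 'store':
Which building will Ingrid store ___ on the counter?
'store' is word 5.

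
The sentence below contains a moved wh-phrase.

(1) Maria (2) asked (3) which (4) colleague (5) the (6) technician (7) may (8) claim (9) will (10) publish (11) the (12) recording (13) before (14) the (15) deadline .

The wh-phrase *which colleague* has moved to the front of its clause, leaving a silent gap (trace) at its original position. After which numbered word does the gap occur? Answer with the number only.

8

Pre-movement form: The technician may claim which colleague will publish the recording before the deadline.
'which colleague' is the subject of the clause embedded under 'claim'. Fronting leaves a gap immediately after 'claim':
Maria asked which colleague the technician may claim ___ will publish the recording before the deadline.
'claim' is word 8.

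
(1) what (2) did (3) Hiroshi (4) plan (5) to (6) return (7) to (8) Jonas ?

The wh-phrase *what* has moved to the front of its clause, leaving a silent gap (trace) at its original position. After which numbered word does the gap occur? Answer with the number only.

6

In situ: Hiroshi did plan to return what to Jonas.
'what' is the direct object of 'return'. Fronting leaves a gap immediately after 'return':
What did Hiroshi plan to return ___ to Jonas?
'return' is word 6.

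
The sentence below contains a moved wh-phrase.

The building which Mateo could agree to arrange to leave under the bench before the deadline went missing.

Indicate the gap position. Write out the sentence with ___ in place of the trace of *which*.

The filler 'which' is interpreted as the direct object of 'leave'. The gap is right after 'leave'.

The building which Mateo could agree to arrange to leave ___ under the bench before the deadline went missing.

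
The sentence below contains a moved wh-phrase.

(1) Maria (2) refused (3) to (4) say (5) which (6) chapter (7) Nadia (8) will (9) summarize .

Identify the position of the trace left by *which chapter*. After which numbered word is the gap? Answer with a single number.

Pre-movement form: Nadia will summarize which chapter.
'which chapter' is the direct object of 'summarize'. It moves to the left edge, and the trace sits right after 'summarize':
Maria refused to say which chapter Nadia will summarize ___.
'summarize' is word 9.

9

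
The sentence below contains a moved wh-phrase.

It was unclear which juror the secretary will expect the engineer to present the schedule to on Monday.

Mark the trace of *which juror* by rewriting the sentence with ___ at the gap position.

It was unclear which juror the secretary will expect the engineer to present the schedule to ___ on Monday.

Pre-movement form: The secretary will expect the engineer to present the schedule to which juror on Monday.
'which juror' is the object of the preposition 'to' (recipient of 'present'). The gap is right after 'to'.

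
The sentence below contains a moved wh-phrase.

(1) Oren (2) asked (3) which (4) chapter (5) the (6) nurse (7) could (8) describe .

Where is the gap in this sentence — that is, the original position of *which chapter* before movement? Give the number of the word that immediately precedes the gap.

Underlying clause: The nurse could describe which chapter.
'which chapter' is the direct object of 'describe'. Fronting leaves a gap immediately after 'describe':
Oren asked which chapter the nurse could describe ___.
'describe' is word 8.

8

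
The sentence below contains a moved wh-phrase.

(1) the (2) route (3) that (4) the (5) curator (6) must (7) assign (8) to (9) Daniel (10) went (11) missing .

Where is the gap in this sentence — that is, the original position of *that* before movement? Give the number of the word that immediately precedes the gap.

7

'that' is the direct object of 'assign'. Fronting leaves a gap immediately after 'assign':
The route that the curator must assign ___ to Daniel went missing.
'assign' is word 7.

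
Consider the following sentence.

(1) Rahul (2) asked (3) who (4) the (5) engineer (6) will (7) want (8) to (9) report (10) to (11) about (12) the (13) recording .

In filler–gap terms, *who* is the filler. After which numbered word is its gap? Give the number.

Before movement: The engineer will want to report to who about the recording.
'who' functions as the object of the preposition 'to'. Fronting leaves a gap immediately after 'to':
Rahul asked who the engineer will want to report to ___ about the recording.
'to' is word 10.

10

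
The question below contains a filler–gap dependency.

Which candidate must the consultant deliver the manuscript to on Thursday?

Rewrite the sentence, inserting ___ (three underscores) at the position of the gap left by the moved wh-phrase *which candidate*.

Which candidate must the consultant deliver the manuscript to ___ on Thursday?

Underlying clause: The consultant must deliver the manuscript to which candidate on Thursday.
'which candidate' is the object of the preposition 'to' (recipient of 'deliver'). The gap is right after 'to'.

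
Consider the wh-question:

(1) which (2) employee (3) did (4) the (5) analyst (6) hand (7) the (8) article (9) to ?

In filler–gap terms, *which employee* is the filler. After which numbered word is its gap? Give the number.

9

Pre-movement form: The analyst did hand the article to which employee.
'which employee' functions as the object of the preposition 'to' (recipient of 'hand'). It moves to the left edge, and the trace sits right after 'to':
Which employee did the analyst hand the article to ___?
'to' is word 9.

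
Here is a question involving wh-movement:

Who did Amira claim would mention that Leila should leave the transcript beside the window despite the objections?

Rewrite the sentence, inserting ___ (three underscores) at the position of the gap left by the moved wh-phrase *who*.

Who did Amira claim ___ would mention that Leila should leave the transcript beside the window despite the objections?

Pre-movement form: Amira did claim who would mention that Leila should leave the transcript beside the window despite the objections.
The filler 'who' is interpreted as the subject of the clause embedded under 'claim'. The gap is right after 'claim'.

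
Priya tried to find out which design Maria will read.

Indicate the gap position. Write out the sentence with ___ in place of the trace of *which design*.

Before movement: Maria will read which design.
'which design' functions as the direct object of 'read'. The gap is right after 'read'.

Priya tried to find out which design Maria will read ___.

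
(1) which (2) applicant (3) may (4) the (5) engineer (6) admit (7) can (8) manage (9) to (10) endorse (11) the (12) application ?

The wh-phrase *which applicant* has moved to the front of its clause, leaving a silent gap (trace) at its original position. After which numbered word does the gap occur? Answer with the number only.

Underlying clause: The engineer may admit which applicant can manage to endorse the application.
'which applicant' functions as the subject of the clause embedded under 'admit'. Wh-movement fronts it, leaving a gap right after 'admit':
Which applicant may the engineer admit ___ can manage to endorse the application?
'admit' is word 6.

6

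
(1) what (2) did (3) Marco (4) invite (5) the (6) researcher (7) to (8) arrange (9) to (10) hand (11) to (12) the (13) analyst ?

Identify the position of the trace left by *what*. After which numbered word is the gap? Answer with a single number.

Underlying clause: Marco did invite the researcher to arrange to hand what to the analyst.
'what' is the direct object of 'hand'. Fronting leaves a gap immediately after 'hand':
What did Marco invite the researcher to arrange to hand ___ to the analyst?
'hand' is word 10.

10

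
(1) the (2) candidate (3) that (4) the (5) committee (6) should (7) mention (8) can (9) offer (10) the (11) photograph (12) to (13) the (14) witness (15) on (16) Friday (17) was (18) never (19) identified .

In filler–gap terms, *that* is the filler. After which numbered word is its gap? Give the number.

'that' is the subject of the clause embedded under 'mention'. Fronting leaves a gap immediately after 'mention':
The candidate that the committee should mention ___ can offer the photograph to the witness on Friday was never identified.
'mention' is word 7.

7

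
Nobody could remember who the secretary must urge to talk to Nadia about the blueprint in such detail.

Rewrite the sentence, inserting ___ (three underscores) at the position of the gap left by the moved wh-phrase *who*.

Before movement: The secretary must urge who to talk to Nadia about the blueprint in such detail.
The filler 'who' is interpreted as the direct object of 'urge'. The gap is right after 'urge'.

Nobody could remember who the secretary must urge ___ to talk to Nadia about the blueprint in such detail.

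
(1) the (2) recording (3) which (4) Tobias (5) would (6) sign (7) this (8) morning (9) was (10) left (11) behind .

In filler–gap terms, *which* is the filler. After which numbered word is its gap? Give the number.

6

'which' functions as the direct object of 'sign'. Wh-movement fronts it, leaving a gap right after 'sign':
The recording which Tobias would sign ___ this morning was left behind.
'sign' is word 6.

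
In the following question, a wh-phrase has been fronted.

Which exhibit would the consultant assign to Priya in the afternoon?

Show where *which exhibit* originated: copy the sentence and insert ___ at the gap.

In situ: The consultant would assign which exhibit to Priya in the afternoon.
'which exhibit' functions as the direct object of 'assign'. The gap is right after 'assign'.

Which exhibit would the consultant assign ___ to Priya in the afternoon?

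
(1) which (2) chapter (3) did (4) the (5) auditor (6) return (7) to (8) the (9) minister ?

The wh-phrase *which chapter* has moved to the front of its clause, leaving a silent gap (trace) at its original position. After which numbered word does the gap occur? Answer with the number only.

6

Underlying clause: The auditor did return which chapter to the minister.
'which chapter' is the direct object of 'return'. It moves to the left edge, and the trace sits right after 'return':
Which chapter did the auditor return ___ to the minister?
'return' is word 6.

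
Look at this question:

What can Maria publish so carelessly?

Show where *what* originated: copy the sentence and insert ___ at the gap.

In situ: Maria can publish what so carelessly.
The filler 'what' is interpreted as the direct object of 'publish'. The gap is right after 'publish'.

What can Maria publish ___ so carelessly?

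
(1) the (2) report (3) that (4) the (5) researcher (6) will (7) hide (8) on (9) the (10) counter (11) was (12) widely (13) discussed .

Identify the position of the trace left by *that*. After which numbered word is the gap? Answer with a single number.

'that' is the direct object of 'hide'. Wh-movement fronts it, leaving a gap right after 'hide':
The report that the researcher will hide ___ on the counter was widely discussed.
'hide' is word 7.

7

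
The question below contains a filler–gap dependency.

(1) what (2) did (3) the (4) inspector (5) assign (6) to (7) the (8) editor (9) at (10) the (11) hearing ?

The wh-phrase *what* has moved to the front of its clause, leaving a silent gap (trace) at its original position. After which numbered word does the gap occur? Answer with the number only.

5

Before movement: The inspector did assign what to the editor at the hearing.
The filler 'what' is interpreted as the direct object of 'assign'. Wh-movement fronts it, leaving a gap right after 'assign':
What did the inspector assign ___ to the editor at the hearing?
'assign' is word 5.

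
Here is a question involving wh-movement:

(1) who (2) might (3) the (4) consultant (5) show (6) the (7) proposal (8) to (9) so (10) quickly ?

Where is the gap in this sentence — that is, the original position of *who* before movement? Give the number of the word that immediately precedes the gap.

Before movement: The consultant might show the proposal to who so quickly.
The filler 'who' is interpreted as the object of the preposition 'to' (recipient of 'show'). Wh-movement fronts it, leaving a gap right after 'to':
Who might the consultant show the proposal to ___ so quickly?
'to' is word 8.

8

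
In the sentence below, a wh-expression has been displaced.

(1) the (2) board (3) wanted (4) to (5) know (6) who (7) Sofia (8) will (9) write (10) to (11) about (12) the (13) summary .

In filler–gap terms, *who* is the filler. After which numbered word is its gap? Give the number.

Underlying clause: Sofia will write to who about the summary.
'who' is the object of the preposition 'to'. Wh-movement fronts it, leaving a gap right after 'to':
The board wanted to know who Sofia will write to ___ about the summary.
'to' is word 10.

10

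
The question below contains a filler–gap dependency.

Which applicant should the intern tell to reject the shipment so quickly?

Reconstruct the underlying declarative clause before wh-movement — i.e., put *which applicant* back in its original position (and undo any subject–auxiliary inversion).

'which applicant' functions as the direct object of 'tell'. It moves to the left edge, and the trace sits right after 'tell':
Which applicant should the intern tell ___ to reject the shipment so quickly?

The intern should tell which applicant to reject the shipment so quickly.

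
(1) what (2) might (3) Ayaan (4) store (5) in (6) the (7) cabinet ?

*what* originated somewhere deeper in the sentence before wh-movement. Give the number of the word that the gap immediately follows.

4

Pre-movement form: Ayaan might store what in the cabinet.
'what' functions as the direct object of 'store'. Fronting leaves a gap immediately after 'store':
What might Ayaan store ___ in the cabinet?
'store' is word 4.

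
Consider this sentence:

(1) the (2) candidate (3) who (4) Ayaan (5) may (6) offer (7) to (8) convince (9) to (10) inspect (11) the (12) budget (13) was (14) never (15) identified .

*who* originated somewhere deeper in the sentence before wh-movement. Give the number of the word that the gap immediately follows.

'who' functions as the direct object of 'convince'. Fronting leaves a gap immediately after 'convince':
The candidate who Ayaan may offer to convince ___ to inspect the budget was never identified.
'convince' is word 8.

8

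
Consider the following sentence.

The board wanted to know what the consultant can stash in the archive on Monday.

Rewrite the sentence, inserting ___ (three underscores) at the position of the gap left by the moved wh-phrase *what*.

The board wanted to know what the consultant can stash ___ in the archive on Monday.

Underlying clause: The consultant can stash what in the archive on Monday.
'what' is the direct object of 'stash'. The gap is right after 'stash'.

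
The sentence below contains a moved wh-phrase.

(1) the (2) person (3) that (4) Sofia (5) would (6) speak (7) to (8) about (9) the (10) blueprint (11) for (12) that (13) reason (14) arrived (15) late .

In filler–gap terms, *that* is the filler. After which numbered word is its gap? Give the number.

'that' functions as the object of the preposition 'to'. Wh-movement fronts it, leaving a gap right after 'to':
The person that Sofia would speak to ___ about the blueprint for that reason arrived late.
'to' is word 7.

7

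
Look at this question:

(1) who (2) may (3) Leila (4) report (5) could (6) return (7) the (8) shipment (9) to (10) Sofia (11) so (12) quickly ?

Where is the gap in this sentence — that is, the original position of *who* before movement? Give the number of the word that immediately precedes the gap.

4

In situ: Leila may report who could return the shipment to Sofia so quickly.
'who' is the subject of the clause embedded under 'report'. Wh-movement fronts it, leaving a gap right after 'report':
Who may Leila report ___ could return the shipment to Sofia so quickly?
'report' is word 4.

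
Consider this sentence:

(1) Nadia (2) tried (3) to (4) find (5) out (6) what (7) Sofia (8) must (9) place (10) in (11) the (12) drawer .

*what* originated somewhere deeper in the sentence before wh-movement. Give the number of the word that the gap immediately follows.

9

In situ: Sofia must place what in the drawer.
The filler 'what' is interpreted as the direct object of 'place'. It moves to the left edge, and the trace sits right after 'place':
Nadia tried to find out what Sofia must place ___ in the drawer.
'place' is word 9.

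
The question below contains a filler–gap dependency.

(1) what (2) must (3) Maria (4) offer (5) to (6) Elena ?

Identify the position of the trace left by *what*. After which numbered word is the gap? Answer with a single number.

4

Pre-movement form: Maria must offer what to Elena.
The filler 'what' is interpreted as the direct object of 'offer'. Fronting leaves a gap immediately after 'offer':
What must Maria offer ___ to Elena?
'offer' is word 4.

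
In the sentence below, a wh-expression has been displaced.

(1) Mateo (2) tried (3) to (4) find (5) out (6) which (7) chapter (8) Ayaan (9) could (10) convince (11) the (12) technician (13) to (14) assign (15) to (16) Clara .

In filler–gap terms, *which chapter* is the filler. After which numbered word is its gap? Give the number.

14

Pre-movement form: Ayaan could convince the technician to assign which chapter to Clara.
'which chapter' functions as the direct object of 'assign'. Wh-movement fronts it, leaving a gap right after 'assign':
Mateo tried to find out which chapter Ayaan could convince the technician to assign ___ to Clara.
'assign' is word 14.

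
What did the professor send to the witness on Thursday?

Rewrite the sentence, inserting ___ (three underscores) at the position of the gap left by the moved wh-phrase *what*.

What did the professor send ___ to the witness on Thursday?

Before movement: The professor did send what to the witness on Thursday.
The filler 'what' is interpreted as the direct object of 'send'. The gap is right after 'send'.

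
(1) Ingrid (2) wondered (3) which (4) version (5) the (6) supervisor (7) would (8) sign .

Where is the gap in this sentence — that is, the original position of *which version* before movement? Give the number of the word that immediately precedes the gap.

Before movement: The supervisor would sign which version.
The filler 'which version' is interpreted as the direct object of 'sign'. Fronting leaves a gap immediately after 'sign':
Ingrid wondered which version the supervisor would sign ___.
'sign' is word 8.

8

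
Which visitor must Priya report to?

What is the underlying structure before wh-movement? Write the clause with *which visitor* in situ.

The filler 'which visitor' is interpreted as the object of the preposition 'to'. Fronting leaves a gap immediately after 'to':
Which visitor must Priya report to ___?

Priya must report to which visitor.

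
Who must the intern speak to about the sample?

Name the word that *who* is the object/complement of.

In situ: The intern must speak to who about the sample.
'who' is the object of the preposition 'to'. It moves to the left edge, and the trace sits right after 'to':
Who must the intern speak to ___ about the sample?

to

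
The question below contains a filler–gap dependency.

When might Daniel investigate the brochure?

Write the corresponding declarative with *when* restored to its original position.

Daniel might investigate the brochure when.

'when' is the temporal adjunct. It moves to the left edge, and the trace sits right after 'brochure':
When might Daniel investigate the brochure ___?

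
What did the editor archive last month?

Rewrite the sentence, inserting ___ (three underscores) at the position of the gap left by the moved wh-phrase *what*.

Before movement: The editor did archive what last month.
'what' is the direct object of 'archive'. The gap is right after 'archive'.

What did the editor archive ___ last month?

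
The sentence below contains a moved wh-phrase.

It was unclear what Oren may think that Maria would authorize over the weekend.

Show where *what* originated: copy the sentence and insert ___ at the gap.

It was unclear what Oren may think that Maria would authorize ___ over the weekend.

In situ: Oren may think that Maria would authorize what over the weekend.
'what' is the direct object of 'authorize'. The gap is right after 'authorize'.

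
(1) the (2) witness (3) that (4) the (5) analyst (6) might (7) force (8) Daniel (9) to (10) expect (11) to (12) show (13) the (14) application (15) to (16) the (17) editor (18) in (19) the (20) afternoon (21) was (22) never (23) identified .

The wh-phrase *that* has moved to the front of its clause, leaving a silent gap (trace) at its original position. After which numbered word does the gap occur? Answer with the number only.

The filler 'that' is interpreted as the direct object of 'expect'. It moves to the left edge, and the trace sits right after 'expect':
The witness that the analyst might force Daniel to expect ___ to show the application to the editor in the afternoon was never identified.
'expect' is word 10.

10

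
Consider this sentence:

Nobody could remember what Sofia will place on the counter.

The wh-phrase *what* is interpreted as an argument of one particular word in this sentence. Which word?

Underlying clause: Sofia will place what on the counter.
'what' functions as the direct object of 'place'. It moves to the left edge, and the trace sits right after 'place':
Nobody could remember what Sofia will place ___ on the counter.

place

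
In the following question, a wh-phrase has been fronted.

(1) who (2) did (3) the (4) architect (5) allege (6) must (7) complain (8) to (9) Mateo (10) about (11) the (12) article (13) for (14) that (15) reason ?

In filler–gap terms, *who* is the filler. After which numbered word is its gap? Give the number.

5

Pre-movement form: The architect did allege who must complain to Mateo about the article for that reason.
'who' is the subject of the clause embedded under 'allege'. Fronting leaves a gap immediately after 'allege':
Who did the architect allege ___ must complain to Mateo about the article for that reason?
'allege' is word 5.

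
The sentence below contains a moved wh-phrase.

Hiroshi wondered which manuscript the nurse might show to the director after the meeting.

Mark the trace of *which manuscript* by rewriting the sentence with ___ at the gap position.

In situ: The nurse might show which manuscript to the director after the meeting.
'which manuscript' functions as the direct object of 'show'. The gap is right after 'show'.

Hiroshi wondered which manuscript the nurse might show ___ to the director after the meeting.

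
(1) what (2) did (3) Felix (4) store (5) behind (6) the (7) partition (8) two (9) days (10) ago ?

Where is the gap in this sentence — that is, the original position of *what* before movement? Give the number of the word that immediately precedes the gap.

Pre-movement form: Felix did store what behind the partition two days ago.
The filler 'what' is interpreted as the direct object of 'store'. It moves to the left edge, and the trace sits right after 'store':
What did Felix store ___ behind the partition two days ago?
'store' is word 4.

4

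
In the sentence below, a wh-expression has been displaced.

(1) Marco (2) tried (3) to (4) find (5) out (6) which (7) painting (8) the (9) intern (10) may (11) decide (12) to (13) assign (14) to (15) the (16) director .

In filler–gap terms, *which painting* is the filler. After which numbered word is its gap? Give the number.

Underlying clause: The intern may decide to assign which painting to the director.
'which painting' functions as the direct object of 'assign'. Wh-movement fronts it, leaving a gap right after 'assign':
Marco tried to find out which painting the intern may decide to assign ___ to the director.
'assign' is word 13.

13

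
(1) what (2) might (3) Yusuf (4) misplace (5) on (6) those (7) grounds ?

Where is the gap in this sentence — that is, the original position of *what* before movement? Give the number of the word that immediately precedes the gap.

Pre-movement form: Yusuf might misplace what on those grounds.
The filler 'what' is interpreted as the direct object of 'misplace'. Fronting leaves a gap immediately after 'misplace':
What might Yusuf misplace ___ on those grounds?
'misplace' is word 4.

4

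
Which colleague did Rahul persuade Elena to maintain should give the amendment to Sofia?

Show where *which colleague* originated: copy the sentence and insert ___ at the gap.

In situ: Rahul did persuade Elena to maintain which colleague should give the amendment to Sofia.
The filler 'which colleague' is interpreted as the subject of the clause embedded under 'maintain'. The gap is right after 'maintain'.

Which colleague did Rahul persuade Elena to maintain ___ should give the amendment to Sofia?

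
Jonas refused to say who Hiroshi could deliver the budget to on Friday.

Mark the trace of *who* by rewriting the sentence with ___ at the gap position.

Pre-movement form: Hiroshi could deliver the budget to who on Friday.
The filler 'who' is interpreted as the object of the preposition 'to' (recipient of 'deliver'). The gap is right after 'to'.

Jonas refused to say who Hiroshi could deliver the budget to ___ on Friday.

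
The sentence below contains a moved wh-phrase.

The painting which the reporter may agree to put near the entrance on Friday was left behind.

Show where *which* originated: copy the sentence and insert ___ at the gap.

The painting which the reporter may agree to put ___ near the entrance on Friday was left behind.

'which' functions as the direct object of 'put'. The gap is right after 'put'.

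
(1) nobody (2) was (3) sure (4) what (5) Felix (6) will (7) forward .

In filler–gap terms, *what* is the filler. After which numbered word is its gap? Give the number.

In situ: Felix will forward what.
'what' functions as the direct object of 'forward'. It moves to the left edge, and the trace sits right after 'forward':
Nobody was sure what Felix will forward ___.
'forward' is word 7.

7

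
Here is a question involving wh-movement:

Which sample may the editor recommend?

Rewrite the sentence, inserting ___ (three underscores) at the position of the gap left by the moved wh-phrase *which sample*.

Which sample may the editor recommend ___?

In situ: The editor may recommend which sample.
The filler 'which sample' is interpreted as the direct object of 'recommend'. The gap is right after 'recommend'.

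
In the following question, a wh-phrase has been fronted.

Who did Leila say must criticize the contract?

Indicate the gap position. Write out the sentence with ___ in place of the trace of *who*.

Who did Leila say ___ must criticize the contract?

Underlying clause: Leila did say who must criticize the contract.
'who' is the subject of the clause embedded under 'say'. The gap is right after 'say'.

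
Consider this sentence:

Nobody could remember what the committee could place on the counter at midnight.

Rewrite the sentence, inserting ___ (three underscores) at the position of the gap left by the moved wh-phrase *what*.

Nobody could remember what the committee could place ___ on the counter at midnight.

In situ: The committee could place what on the counter at midnight.
'what' is the direct object of 'place'. The gap is right after 'place'.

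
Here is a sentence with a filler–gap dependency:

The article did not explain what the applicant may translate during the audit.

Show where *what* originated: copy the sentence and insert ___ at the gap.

Before movement: The applicant may translate what during the audit.
'what' is the direct object of 'translate'. The gap is right after 'translate'.

The article did not explain what the applicant may translate ___ during the audit.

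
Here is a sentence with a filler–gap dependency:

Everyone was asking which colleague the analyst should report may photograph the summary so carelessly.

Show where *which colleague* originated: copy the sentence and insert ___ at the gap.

Pre-movement form: The analyst should report which colleague may photograph the summary so carelessly.
The filler 'which colleague' is interpreted as the subject of the clause embedded under 'report'. The gap is right after 'report'.

Everyone was asking which colleague the analyst should report ___ may photograph the summary so carelessly.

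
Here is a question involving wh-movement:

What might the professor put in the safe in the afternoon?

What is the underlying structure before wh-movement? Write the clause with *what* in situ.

'what' functions as the direct object of 'put'. It moves to the left edge, and the trace sits right after 'put':
What might the professor put ___ in the safe in the afternoon?

The professor might put what in the safe in the afternoon.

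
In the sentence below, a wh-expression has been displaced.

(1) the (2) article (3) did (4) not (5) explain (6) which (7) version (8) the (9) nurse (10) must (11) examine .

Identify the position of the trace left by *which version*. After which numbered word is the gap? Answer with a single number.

Before movement: The nurse must examine which version.
'which version' is the direct object of 'examine'. Wh-movement fronts it, leaving a gap right after 'examine':
The article did not explain which version the nurse must examine ___.
'examine' is word 11.

11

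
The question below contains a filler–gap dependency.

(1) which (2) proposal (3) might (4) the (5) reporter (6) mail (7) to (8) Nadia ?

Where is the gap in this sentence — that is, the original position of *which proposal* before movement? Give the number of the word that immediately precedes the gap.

6

In situ: The reporter might mail which proposal to Nadia.
The filler 'which proposal' is interpreted as the direct object of 'mail'. Wh-movement fronts it, leaving a gap right after 'mail':
Which proposal might the reporter mail ___ to Nadia?
'mail' is word 6.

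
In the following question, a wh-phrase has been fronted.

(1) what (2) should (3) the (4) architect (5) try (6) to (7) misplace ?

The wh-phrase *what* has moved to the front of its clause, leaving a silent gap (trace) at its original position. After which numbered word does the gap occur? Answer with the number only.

Underlying clause: The architect should try to misplace what.
The filler 'what' is interpreted as the direct object of 'misplace'. Fronting leaves a gap immediately after 'misplace':
What should the architect try to misplace ___?
'misplace' is word 7.

7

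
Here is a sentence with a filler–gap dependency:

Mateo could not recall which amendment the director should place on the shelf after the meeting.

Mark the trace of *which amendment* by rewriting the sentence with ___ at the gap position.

Mateo could not recall which amendment the director should place ___ on the shelf after the meeting.

In situ: The director should place which amendment on the shelf after the meeting.
The filler 'which amendment' is interpreted as the direct object of 'place'. The gap is right after 'place'.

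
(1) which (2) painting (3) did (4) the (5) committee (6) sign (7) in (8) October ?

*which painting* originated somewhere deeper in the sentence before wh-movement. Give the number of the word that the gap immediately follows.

6

Underlying clause: The committee did sign which painting in October.
'which painting' is the direct object of 'sign'. Fronting leaves a gap immediately after 'sign':
Which painting did the committee sign ___ in October?
'sign' is word 6.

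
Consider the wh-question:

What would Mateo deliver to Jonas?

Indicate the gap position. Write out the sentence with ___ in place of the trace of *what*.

What would Mateo deliver ___ to Jonas?

In situ: Mateo would deliver what to Jonas.
The filler 'what' is interpreted as the direct object of 'deliver'. The gap is right after 'deliver'.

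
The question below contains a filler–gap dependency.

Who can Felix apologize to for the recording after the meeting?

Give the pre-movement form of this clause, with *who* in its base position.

'who' functions as the object of the preposition 'to'. Wh-movement fronts it, leaving a gap right after 'to':
Who can Felix apologize to ___ for the recording after the meeting?

Felix can apologize to who for the recording after the meeting.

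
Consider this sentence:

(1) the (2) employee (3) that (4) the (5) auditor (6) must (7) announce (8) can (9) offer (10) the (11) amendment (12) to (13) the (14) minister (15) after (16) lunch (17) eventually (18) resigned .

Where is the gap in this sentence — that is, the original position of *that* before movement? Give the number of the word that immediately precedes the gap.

'that' is the subject of the clause embedded under 'announce'. It moves to the left edge, and the trace sits right after 'announce':
The employee that the auditor must announce ___ can offer the amendment to the minister after lunch eventually resigned.
'announce' is word 7.

7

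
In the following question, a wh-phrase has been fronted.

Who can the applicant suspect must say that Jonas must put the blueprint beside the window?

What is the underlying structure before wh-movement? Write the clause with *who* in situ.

'who' functions as the subject of the clause embedded under 'suspect'. Wh-movement fronts it, leaving a gap right after 'suspect':
Who can the applicant suspect ___ must say that Jonas must put the blueprint beside the window?

The applicant can suspect who must say that Jonas must put the blueprint beside the window.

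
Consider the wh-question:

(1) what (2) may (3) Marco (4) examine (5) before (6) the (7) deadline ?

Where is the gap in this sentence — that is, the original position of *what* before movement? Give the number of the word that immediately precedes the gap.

In situ: Marco may examine what before the deadline.
'what' is the direct object of 'examine'. Wh-movement fronts it, leaving a gap right after 'examine':
What may Marco examine ___ before the deadline?
'examine' is word 4.

4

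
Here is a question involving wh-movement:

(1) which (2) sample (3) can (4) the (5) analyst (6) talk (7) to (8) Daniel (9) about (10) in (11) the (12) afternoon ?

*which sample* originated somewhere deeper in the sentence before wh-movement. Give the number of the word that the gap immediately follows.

9

Pre-movement form: The analyst can talk to Daniel about which sample in the afternoon.
The filler 'which sample' is interpreted as the object of the preposition 'about'. Wh-movement fronts it, leaving a gap right after 'about':
Which sample can the analyst talk to Daniel about ___ in the afternoon?
'about' is word 9.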